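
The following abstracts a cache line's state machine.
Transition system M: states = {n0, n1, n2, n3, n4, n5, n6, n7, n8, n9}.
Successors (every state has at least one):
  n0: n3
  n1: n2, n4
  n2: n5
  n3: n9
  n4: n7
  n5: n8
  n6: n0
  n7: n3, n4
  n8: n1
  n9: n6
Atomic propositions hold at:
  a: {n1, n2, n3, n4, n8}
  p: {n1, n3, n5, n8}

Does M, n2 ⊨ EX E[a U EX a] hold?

Sat(EX a) = {s : some successor in {n1, n2, n3, n4, n8}} = {n0, n1, n5, n7, n8}
E[a U EX a]: least fixpoint, start Z0 = Sat(EX a) = {n0, n1, n5, n7, n8}, add states in Sat(a) with some successor in Z. Z1 = {n0, n1, n2, n4, n5, n7, n8}; fixed.
Sat(E[a U EX a]) = {n0, n1, n2, n4, n5, n7, n8}
Sat(EX E[a U EX a]) = {s : some successor in {n0, n1, n2, n4, n5, n7, n8}} = {n1, n2, n4, n5, n6, n7, n8}
n2 ∈ Sat(EX E[a U EX a]) = {n1, n2, n4, n5, n6, n7, n8}, so the formula holds at n2.

Yes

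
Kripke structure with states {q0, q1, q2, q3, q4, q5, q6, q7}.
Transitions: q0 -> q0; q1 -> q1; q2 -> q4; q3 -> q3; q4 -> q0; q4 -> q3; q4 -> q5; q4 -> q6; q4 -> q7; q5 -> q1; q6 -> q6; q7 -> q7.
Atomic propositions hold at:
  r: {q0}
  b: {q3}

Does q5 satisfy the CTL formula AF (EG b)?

EG b: greatest fixpoint, start Z0 = {q3}, keep only states in Sat with some successor in Z. Already a fixed point.
Sat(EG b) = {q3}
AF (EG b): least fixpoint, start Z0 = {q3}, add states with every successor in Z. Already a fixed point.
Sat(AF (EG b)) = {q3}
q5 ∉ Sat(AF (EG b)) = {q3}, so the formula does not hold at q5.

No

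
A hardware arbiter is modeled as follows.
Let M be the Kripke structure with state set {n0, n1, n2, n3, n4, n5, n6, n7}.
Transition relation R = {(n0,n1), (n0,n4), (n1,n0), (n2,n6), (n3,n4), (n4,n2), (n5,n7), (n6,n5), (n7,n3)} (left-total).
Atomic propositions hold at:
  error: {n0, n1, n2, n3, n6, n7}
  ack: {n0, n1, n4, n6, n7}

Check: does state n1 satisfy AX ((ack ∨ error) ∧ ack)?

Sat(ack ∨ error) = {n0, n1, n2, n3, n4, n6, n7}
Sat((ack ∨ error) ∧ ack) = {n0, n1, n4, n6, n7}
Sat(AX ((ack ∨ error) ∧ ack)) = {s : every successor in {n0, n1, n4, n6, n7}} = {n0, n1, n2, n3, n5}
n1 ∈ Sat(AX ((ack ∨ error) ∧ ack)) = {n0, n1, n2, n3, n5}, so the formula holds at n1.

Yes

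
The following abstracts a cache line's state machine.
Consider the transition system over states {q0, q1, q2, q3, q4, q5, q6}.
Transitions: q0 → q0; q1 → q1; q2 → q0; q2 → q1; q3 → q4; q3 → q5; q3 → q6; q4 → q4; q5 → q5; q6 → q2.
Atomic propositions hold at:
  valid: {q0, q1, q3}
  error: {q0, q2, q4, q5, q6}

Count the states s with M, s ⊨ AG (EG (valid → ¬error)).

Sat(¬error) = {q1, q3}
Sat(valid → ¬error) = {q1, q2, q3, q4, q5, q6}
EG (valid → ¬error): greatest fixpoint, start Z0 = {q1, q2, q3, q4, q5, q6}, keep only states in Sat with some successor in Z. Already a fixed point.
Sat(EG (valid → ¬error)) = {q1, q2, q3, q4, q5, q6}
AG (EG (valid → ¬error)): greatest fixpoint, start Z0 = {q1, q2, q3, q4, q5, q6}, keep only states in Sat with every successor in Z. Z1 = {q1, q3, q4, q5, q6}; Z2 = {q1, q3, q4, q5}; Z3 = {q1, q4, q5}; fixed.
Sat(AG (EG (valid → ¬error))) = {q1, q4, q5}
|Sat(AG (EG (valid → ¬error)))| = |{q1, q4, q5}| = 3.

3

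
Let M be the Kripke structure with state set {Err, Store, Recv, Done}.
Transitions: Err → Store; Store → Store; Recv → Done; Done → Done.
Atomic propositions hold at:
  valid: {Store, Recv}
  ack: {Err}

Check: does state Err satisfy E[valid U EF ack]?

Yes

EF ack: least fixpoint, start Z0 = {Err}, add states with some successor in Z. Already a fixed point.
Sat(EF ack) = {Err}
E[valid U EF ack]: least fixpoint, start Z0 = Sat(EF ack) = {Err}, add states in Sat(valid) with some successor in Z. Already a fixed point.
Sat(E[valid U EF ack]) = {Err}
Err ∈ Sat(E[valid U EF ack]) = {Err}, so the formula holds at Err.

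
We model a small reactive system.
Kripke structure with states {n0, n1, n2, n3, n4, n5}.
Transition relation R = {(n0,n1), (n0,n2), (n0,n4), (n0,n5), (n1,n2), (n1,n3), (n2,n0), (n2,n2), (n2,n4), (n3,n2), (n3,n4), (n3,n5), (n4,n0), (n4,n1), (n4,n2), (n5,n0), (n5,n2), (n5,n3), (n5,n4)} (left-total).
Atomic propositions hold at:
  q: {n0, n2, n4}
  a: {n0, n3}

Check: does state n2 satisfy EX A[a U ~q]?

Sat(~q) = {n1, n3, n5}
A[a U ~q]: least fixpoint, start Z0 = Sat(~q) = {n1, n3, n5}, add states in Sat(a) with every successor in Z. Already a fixed point.
Sat(A[a U ~q]) = {n1, n3, n5}
Sat(EX A[a U ~q]) = {s : some successor in {n1, n3, n5}} = {n0, n1, n3, n4, n5}
n2 ∉ Sat(EX A[a U ~q]) = {n0, n1, n3, n4, n5}, so the formula does not hold at n2.

No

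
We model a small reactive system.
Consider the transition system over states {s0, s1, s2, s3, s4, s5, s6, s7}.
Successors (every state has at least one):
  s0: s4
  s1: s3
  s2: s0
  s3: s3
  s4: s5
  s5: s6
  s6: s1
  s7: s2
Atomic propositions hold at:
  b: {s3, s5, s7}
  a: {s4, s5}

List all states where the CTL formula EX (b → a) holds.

{s0, s2, s4, s5, s6, s7}

Sat(b → a) = {s0, s1, s2, s4, s5, s6}
Sat(EX (b → a)) = {s : some successor in {s0, s1, s2, s4, s5, s6}} = {s0, s2, s4, s5, s6, s7}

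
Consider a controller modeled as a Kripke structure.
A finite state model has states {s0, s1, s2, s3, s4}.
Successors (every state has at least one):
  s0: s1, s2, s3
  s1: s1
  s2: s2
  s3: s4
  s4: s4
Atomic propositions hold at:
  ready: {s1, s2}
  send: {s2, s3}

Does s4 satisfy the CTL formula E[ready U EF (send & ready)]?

Sat(send & ready) = {s2}
EF (send & ready): least fixpoint, start Z0 = {s2}, add states with some successor in Z. Z1 = {s0, s2}; fixed.
Sat(EF (send & ready)) = {s0, s2}
E[ready U EF (send & ready)]: least fixpoint, start Z0 = Sat(EF (send & ready)) = {s0, s2}, add states in Sat(ready) with some successor in Z. Already a fixed point.
Sat(E[ready U EF (send & ready)]) = {s0, s2}
s4 ∉ Sat(E[ready U EF (send & ready)]) = {s0, s2}, so the formula does not hold at s4.

No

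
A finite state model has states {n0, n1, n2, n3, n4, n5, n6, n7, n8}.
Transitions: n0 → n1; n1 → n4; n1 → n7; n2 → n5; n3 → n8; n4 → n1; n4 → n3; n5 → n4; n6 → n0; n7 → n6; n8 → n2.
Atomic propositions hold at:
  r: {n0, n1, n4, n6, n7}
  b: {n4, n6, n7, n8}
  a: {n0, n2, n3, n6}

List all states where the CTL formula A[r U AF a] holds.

AF a: least fixpoint, start Z0 = {n0, n2, n3, n6}, add states with every successor in Z. Z1 = {n0, n2, n3, n6, n7, n8}; fixed.
Sat(AF a) = {n0, n2, n3, n6, n7, n8}
A[r U AF a]: least fixpoint, start Z0 = Sat(AF a) = {n0, n2, n3, n6, n7, n8}, add states in Sat(r) with every successor in Z. Already a fixed point.
Sat(A[r U AF a]) = {n0, n2, n3, n6, n7, n8}

{n0, n2, n3, n6, n7, n8}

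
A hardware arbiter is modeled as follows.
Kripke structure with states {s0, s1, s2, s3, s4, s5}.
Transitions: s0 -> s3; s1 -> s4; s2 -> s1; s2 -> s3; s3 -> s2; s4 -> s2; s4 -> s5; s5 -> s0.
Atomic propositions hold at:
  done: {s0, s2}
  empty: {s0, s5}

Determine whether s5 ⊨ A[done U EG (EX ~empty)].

Sat(~empty) = {s1, s2, s3, s4}
Sat(EX ~empty) = {s : some successor in {s1, s2, s3, s4}} = {s0, s1, s2, s3, s4}
EG (EX ~empty): greatest fixpoint, start Z0 = {s0, s1, s2, s3, s4}, keep only states in Sat with some successor in Z. Already a fixed point.
Sat(EG (EX ~empty)) = {s0, s1, s2, s3, s4}
A[done U EG (EX ~empty)]: least fixpoint, start Z0 = Sat(EG (EX ~empty)) = {s0, s1, s2, s3, s4}, add states in Sat(done) with every successor in Z. Already a fixed point.
Sat(A[done U EG (EX ~empty)]) = {s0, s1, s2, s3, s4}
s5 ∉ Sat(A[done U EG (EX ~empty)]) = {s0, s1, s2, s3, s4}, so the formula does not hold at s5.

No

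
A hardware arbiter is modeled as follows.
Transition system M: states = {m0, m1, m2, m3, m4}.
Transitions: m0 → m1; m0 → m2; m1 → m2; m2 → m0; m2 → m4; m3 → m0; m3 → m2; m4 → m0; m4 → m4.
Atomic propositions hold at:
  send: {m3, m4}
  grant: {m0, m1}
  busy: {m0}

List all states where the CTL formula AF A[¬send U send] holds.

Sat(¬send) = {m0, m1, m2}
A[¬send U send]: least fixpoint, start Z0 = Sat(send) = {m3, m4}, add states in Sat(¬send) with every successor in Z. Already a fixed point.
Sat(A[¬send U send]) = {m3, m4}
AF A[¬send U send]: least fixpoint, start Z0 = {m3, m4}, add states with every successor in Z. Already a fixed point.
Sat(AF A[¬send U send]) = {m3, m4}

{m3, m4}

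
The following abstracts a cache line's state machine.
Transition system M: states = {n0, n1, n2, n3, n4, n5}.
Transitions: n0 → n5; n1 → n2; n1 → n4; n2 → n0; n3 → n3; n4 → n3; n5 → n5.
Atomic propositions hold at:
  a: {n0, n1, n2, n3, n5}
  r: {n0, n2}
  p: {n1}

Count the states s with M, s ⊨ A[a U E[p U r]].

E[p U r]: least fixpoint, start Z0 = Sat(r) = {n0, n2}, add states in Sat(p) with some successor in Z. Z1 = {n0, n1, n2}; fixed.
Sat(E[p U r]) = {n0, n1, n2}
A[a U E[p U r]]: least fixpoint, start Z0 = Sat(E[p U r]) = {n0, n1, n2}, add states in Sat(a) with every successor in Z. Already a fixed point.
Sat(A[a U E[p U r]]) = {n0, n1, n2}
|Sat(A[a U E[p U r]])| = |{n0, n1, n2}| = 3.

3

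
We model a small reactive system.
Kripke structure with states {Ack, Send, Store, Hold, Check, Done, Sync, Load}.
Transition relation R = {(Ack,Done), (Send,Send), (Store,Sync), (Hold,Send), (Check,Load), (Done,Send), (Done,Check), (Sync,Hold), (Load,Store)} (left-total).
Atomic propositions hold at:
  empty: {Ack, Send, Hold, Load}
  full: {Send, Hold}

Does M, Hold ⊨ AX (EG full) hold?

EG full: greatest fixpoint, start Z0 = {Send, Hold}, keep only states in Sat with some successor in Z. Already a fixed point.
Sat(EG full) = {Send, Hold}
Sat(AX (EG full)) = {s : every successor in {Send, Hold}} = {Send, Hold, Sync}
Hold ∈ Sat(AX (EG full)) = {Send, Hold, Sync}, so the formula holds at Hold.

Yes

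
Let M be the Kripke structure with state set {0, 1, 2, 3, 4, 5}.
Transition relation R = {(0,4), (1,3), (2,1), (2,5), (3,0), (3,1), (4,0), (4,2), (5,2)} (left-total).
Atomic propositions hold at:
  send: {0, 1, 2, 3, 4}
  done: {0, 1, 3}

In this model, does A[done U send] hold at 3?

Yes

A[done U send]: least fixpoint, start Z0 = Sat(send) = {0, 1, 2, 3, 4}, add states in Sat(done) with every successor in Z. Already a fixed point.
Sat(A[done U send]) = {0, 1, 2, 3, 4}
3 ∈ Sat(A[done U send]) = {0, 1, 2, 3, 4}, so the formula holds at 3.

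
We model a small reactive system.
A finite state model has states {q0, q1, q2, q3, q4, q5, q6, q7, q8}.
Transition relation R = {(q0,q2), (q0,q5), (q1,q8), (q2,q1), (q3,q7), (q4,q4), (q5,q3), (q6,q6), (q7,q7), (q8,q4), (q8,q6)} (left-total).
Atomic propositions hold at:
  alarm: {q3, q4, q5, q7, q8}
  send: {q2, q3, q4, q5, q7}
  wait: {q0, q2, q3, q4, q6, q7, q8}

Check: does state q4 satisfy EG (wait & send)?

Yes

Sat(wait & send) = {q2, q3, q4, q7}
EG (wait & send): greatest fixpoint, start Z0 = {q2, q3, q4, q7}, keep only states in Sat with some successor in Z. Z1 = {q3, q4, q7}; fixed.
Sat(EG (wait & send)) = {q3, q4, q7}
q4 ∈ Sat(EG (wait & send)) = {q3, q4, q7}, so the formula holds at q4.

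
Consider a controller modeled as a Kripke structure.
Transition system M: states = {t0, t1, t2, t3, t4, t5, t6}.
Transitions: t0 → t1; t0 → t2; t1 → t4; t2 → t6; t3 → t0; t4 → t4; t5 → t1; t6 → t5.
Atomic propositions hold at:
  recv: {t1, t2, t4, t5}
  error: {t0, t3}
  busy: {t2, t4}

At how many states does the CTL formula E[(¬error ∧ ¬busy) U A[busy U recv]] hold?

Sat(¬error) = {t1, t2, t4, t5, t6}
Sat(¬busy) = {t0, t1, t3, t5, t6}
Sat(¬error ∧ ¬busy) = {t1, t5, t6}
A[busy U recv]: least fixpoint, start Z0 = Sat(recv) = {t1, t2, t4, t5}, add states in Sat(busy) with every successor in Z. Already a fixed point.
Sat(A[busy U recv]) = {t1, t2, t4, t5}
E[(¬error ∧ ¬busy) U A[busy U recv]]: least fixpoint, start Z0 = Sat(A[busy U recv]) = {t1, t2, t4, t5}, add states in Sat(¬error ∧ ¬busy) with some successor in Z. Z1 = {t1, t2, t4, t5, t6}; fixed.
Sat(E[(¬error ∧ ¬busy) U A[busy U recv]]) = {t1, t2, t4, t5, t6}
|Sat(E[(¬error ∧ ¬busy) U A[busy U recv]])| = |{t1, t2, t4, t5, t6}| = 5.

5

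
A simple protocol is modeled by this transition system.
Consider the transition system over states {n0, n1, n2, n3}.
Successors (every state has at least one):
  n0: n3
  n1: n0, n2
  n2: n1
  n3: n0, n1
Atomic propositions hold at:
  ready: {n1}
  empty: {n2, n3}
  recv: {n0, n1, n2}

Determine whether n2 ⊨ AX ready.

Yes

Sat(AX ready) = {s : every successor in {n1}} = {n2}
n2 ∈ Sat(AX ready) = {n2}, so the formula holds at n2.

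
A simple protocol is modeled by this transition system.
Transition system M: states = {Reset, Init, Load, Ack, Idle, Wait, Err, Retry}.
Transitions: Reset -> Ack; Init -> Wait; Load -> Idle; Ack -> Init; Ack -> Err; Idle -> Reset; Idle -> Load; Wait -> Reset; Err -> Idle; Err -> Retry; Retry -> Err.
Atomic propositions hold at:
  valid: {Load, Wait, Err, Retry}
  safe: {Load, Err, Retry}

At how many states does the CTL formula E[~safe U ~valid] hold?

5

Sat(~safe) = {Reset, Init, Ack, Idle, Wait}
Sat(~valid) = {Reset, Init, Ack, Idle}
E[~safe U ~valid]: least fixpoint, start Z0 = Sat(~valid) = {Reset, Init, Ack, Idle}, add states in Sat(~safe) with some successor in Z. Z1 = {Reset, Init, Ack, Idle, Wait}; fixed.
Sat(E[~safe U ~valid]) = {Reset, Init, Ack, Idle, Wait}
|Sat(E[~safe U ~valid])| = |{Reset, Init, Ack, Idle, Wait}| = 5.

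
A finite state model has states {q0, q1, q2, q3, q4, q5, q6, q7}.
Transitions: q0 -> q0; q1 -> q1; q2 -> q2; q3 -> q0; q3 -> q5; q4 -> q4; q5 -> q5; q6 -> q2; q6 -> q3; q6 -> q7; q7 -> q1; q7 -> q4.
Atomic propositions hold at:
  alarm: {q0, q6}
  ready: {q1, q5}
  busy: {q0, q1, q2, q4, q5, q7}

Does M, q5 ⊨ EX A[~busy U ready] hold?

Sat(~busy) = {q3, q6}
A[~busy U ready]: least fixpoint, start Z0 = Sat(ready) = {q1, q5}, add states in Sat(~busy) with every successor in Z. Already a fixed point.
Sat(A[~busy U ready]) = {q1, q5}
Sat(EX A[~busy U ready]) = {s : some successor in {q1, q5}} = {q1, q3, q5, q7}
q5 ∈ Sat(EX A[~busy U ready]) = {q1, q3, q5, q7}, so the formula holds at q5.

Yes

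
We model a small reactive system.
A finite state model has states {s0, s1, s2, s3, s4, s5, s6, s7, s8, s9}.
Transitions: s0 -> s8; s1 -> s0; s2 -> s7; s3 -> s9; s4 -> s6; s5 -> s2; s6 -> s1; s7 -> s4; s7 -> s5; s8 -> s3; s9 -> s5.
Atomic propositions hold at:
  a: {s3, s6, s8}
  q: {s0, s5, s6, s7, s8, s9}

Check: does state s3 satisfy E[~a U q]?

No

Sat(~a) = {s0, s1, s2, s4, s5, s7, s9}
E[~a U q]: least fixpoint, start Z0 = Sat(q) = {s0, s5, s6, s7, s8, s9}, add states in Sat(~a) with some successor in Z. Z1 = {s0, s1, s2, s4, s5, s6, s7, s8, s9}; fixed.
Sat(E[~a U q]) = {s0, s1, s2, s4, s5, s6, s7, s8, s9}
s3 ∉ Sat(E[~a U q]) = {s0, s1, s2, s4, s5, s6, s7, s8, s9}, so the formula does not hold at s3.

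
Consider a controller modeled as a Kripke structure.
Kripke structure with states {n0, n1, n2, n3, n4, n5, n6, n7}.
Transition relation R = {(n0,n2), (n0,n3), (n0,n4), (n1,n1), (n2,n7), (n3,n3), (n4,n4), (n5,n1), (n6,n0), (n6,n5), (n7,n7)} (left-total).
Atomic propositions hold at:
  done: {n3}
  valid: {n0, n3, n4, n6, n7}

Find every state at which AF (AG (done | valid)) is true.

Sat(done | valid) = {n0, n3, n4, n6, n7}
AG (done | valid): greatest fixpoint, start Z0 = {n0, n3, n4, n6, n7}, keep only states in Sat with every successor in Z. Z1 = {n3, n4, n7}; fixed.
Sat(AG (done | valid)) = {n3, n4, n7}
AF (AG (done | valid)): least fixpoint, start Z0 = {n3, n4, n7}, add states with every successor in Z. Z1 = {n2, n3, n4, n7}; Z2 = {n0, n2, n3, n4, n7}; fixed.
Sat(AF (AG (done | valid))) = {n0, n2, n3, n4, n7}

{n0, n2, n3, n4, n7}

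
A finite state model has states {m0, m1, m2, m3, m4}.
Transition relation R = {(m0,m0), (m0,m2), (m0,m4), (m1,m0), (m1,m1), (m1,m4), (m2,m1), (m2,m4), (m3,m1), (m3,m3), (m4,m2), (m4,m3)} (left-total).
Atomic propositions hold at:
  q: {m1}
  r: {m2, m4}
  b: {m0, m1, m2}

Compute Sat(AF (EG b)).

EG b: greatest fixpoint, start Z0 = {m0, m1, m2}, keep only states in Sat with some successor in Z. Already a fixed point.
Sat(EG b) = {m0, m1, m2}
AF (EG b): least fixpoint, start Z0 = {m0, m1, m2}, add states with every successor in Z. Already a fixed point.
Sat(AF (EG b)) = {m0, m1, m2}

{m0, m1, m2}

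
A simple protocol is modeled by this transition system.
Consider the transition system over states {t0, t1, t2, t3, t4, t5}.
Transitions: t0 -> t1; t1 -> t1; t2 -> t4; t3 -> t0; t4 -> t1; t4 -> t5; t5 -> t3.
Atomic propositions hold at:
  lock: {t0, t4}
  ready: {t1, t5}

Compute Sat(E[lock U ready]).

E[lock U ready]: least fixpoint, start Z0 = Sat(ready) = {t1, t5}, add states in Sat(lock) with some successor in Z. Z1 = {t0, t1, t4, t5}; fixed.
Sat(E[lock U ready]) = {t0, t1, t4, t5}

{t0, t1, t4, t5}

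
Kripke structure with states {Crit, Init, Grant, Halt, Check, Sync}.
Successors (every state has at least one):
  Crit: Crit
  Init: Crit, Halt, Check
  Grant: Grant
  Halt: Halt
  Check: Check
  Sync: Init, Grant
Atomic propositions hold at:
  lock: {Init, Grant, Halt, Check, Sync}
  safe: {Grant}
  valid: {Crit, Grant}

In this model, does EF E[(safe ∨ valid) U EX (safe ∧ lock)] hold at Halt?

No

Sat(safe ∨ valid) = {Crit, Grant}
Sat(safe ∧ lock) = {Grant}
Sat(EX (safe ∧ lock)) = {s : some successor in {Grant}} = {Grant, Sync}
E[(safe ∨ valid) U EX (safe ∧ lock)]: least fixpoint, start Z0 = Sat(EX (safe ∧ lock)) = {Grant, Sync}, add states in Sat(safe ∨ valid) with some successor in Z. Already a fixed point.
Sat(E[(safe ∨ valid) U EX (safe ∧ lock)]) = {Grant, Sync}
EF E[(safe ∨ valid) U EX (safe ∧ lock)]: least fixpoint, start Z0 = {Grant, Sync}, add states with some successor in Z. Already a fixed point.
Sat(EF E[(safe ∨ valid) U EX (safe ∧ lock)]) = {Grant, Sync}
Halt ∉ Sat(EF E[(safe ∨ valid) U EX (safe ∧ lock)]) = {Grant, Sync}, so the formula does not hold at Halt.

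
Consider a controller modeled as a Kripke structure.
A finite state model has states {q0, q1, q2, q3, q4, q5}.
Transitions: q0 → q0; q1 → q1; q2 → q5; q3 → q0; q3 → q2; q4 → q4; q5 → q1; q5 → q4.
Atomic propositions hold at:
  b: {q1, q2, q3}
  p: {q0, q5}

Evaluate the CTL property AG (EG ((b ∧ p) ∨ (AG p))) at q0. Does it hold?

Sat(b ∧ p) = ∅
AG p: greatest fixpoint, start Z0 = {q0, q5}, keep only states in Sat with every successor in Z. Z1 = {q0}; fixed.
Sat(AG p) = {q0}
Sat((b ∧ p) ∨ (AG p)) = {q0}
EG ((b ∧ p) ∨ (AG p)): greatest fixpoint, start Z0 = {q0}, keep only states in Sat with some successor in Z. Already a fixed point.
Sat(EG ((b ∧ p) ∨ (AG p))) = {q0}
AG (EG ((b ∧ p) ∨ (AG p))): greatest fixpoint, start Z0 = {q0}, keep only states in Sat with every successor in Z. Already a fixed point.
Sat(AG (EG ((b ∧ p) ∨ (AG p)))) = {q0}
q0 ∈ Sat(AG (EG ((b ∧ p) ∨ (AG p)))) = {q0}, so the formula holds at q0.

Yes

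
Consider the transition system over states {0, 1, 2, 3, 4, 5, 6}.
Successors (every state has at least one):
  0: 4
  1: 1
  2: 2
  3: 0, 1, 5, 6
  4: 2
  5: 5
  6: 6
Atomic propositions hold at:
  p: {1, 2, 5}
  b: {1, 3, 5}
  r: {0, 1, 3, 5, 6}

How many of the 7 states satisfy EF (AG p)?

6

AG p: greatest fixpoint, start Z0 = {1, 2, 5}, keep only states in Sat with every successor in Z. Already a fixed point.
Sat(AG p) = {1, 2, 5}
EF (AG p): least fixpoint, start Z0 = {1, 2, 5}, add states with some successor in Z. Z1 = {1, 2, 3, 4, 5}; Z2 = {0, 1, 2, 3, 4, 5}; fixed.
Sat(EF (AG p)) = {0, 1, 2, 3, 4, 5}
|Sat(EF (AG p))| = |{0, 1, 2, 3, 4, 5}| = 6.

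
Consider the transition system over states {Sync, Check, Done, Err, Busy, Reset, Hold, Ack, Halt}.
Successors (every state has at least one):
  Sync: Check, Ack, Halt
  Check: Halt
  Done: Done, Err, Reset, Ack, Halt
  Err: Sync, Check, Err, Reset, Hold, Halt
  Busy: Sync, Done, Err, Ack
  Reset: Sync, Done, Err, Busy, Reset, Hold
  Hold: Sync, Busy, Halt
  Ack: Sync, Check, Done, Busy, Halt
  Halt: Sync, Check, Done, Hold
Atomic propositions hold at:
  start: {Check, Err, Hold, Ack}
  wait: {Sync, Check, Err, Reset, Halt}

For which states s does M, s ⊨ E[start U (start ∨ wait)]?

Sat(start ∨ wait) = {Sync, Check, Err, Reset, Hold, Ack, Halt}
E[start U (start ∨ wait)]: least fixpoint, start Z0 = Sat((start ∨ wait)) = {Sync, Check, Err, Reset, Hold, Ack, Halt}, add states in Sat(start) with some successor in Z. Already a fixed point.
Sat(E[start U (start ∨ wait)]) = {Sync, Check, Err, Reset, Hold, Ack, Halt}

{Sync, Check, Err, Reset, Hold, Ack, Halt}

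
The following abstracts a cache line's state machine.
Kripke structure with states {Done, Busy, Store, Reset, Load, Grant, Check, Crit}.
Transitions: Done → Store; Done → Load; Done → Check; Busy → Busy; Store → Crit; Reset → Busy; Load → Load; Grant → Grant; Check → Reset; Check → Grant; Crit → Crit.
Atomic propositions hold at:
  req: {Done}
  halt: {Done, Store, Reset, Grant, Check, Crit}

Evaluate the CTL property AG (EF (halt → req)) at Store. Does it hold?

No

Sat(halt → req) = {Done, Busy, Load}
EF (halt → req): least fixpoint, start Z0 = {Done, Busy, Load}, add states with some successor in Z. Z1 = {Done, Busy, Reset, Load}; Z2 = {Done, Busy, Reset, Load, Check}; fixed.
Sat(EF (halt → req)) = {Done, Busy, Reset, Load, Check}
AG (EF (halt → req)): greatest fixpoint, start Z0 = {Done, Busy, Reset, Load, Check}, keep only states in Sat with every successor in Z. Z1 = {Busy, Reset, Load}; fixed.
Sat(AG (EF (halt → req))) = {Busy, Reset, Load}
Store ∉ Sat(AG (EF (halt → req))) = {Busy, Reset, Load}, so the formula does not hold at Store.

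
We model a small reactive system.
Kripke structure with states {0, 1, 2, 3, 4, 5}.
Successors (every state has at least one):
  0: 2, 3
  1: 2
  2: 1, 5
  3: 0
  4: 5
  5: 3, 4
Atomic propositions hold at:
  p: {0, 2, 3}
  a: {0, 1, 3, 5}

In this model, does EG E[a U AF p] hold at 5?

Yes

AF p: least fixpoint, start Z0 = {0, 2, 3}, add states with every successor in Z. Z1 = {0, 1, 2, 3}; fixed.
Sat(AF p) = {0, 1, 2, 3}
E[a U AF p]: least fixpoint, start Z0 = Sat(AF p) = {0, 1, 2, 3}, add states in Sat(a) with some successor in Z. Z1 = {0, 1, 2, 3, 5}; fixed.
Sat(E[a U AF p]) = {0, 1, 2, 3, 5}
EG E[a U AF p]: greatest fixpoint, start Z0 = {0, 1, 2, 3, 5}, keep only states in Sat with some successor in Z. Already a fixed point.
Sat(EG E[a U AF p]) = {0, 1, 2, 3, 5}
5 ∈ Sat(EG E[a U AF p]) = {0, 1, 2, 3, 5}, so the formula holds at 5.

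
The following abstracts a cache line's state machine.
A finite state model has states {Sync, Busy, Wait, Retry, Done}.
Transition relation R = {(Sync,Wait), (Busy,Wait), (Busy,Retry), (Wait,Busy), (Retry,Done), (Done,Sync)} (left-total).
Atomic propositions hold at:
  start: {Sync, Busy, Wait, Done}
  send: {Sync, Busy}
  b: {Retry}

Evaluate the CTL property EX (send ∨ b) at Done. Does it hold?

Sat(send ∨ b) = {Sync, Busy, Retry}
Sat(EX (send ∨ b)) = {s : some successor in {Sync, Busy, Retry}} = {Busy, Wait, Done}
Done ∈ Sat(EX (send ∨ b)) = {Busy, Wait, Done}, so the formula holds at Done.

Yes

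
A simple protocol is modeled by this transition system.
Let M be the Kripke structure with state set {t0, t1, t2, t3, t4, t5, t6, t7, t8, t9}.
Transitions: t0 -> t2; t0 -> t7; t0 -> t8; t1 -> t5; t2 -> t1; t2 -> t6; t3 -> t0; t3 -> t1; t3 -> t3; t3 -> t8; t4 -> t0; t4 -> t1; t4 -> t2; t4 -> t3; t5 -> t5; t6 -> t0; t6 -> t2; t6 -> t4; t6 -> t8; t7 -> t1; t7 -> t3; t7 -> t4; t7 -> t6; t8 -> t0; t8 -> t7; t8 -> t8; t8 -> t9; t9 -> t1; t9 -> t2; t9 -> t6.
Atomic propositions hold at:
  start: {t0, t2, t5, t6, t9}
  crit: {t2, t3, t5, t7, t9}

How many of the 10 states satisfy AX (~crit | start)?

5

Sat(~crit) = {t0, t1, t4, t6, t8}
Sat(~crit | start) = {t0, t1, t2, t4, t5, t6, t8, t9}
Sat(AX (~crit | start)) = {s : every successor in {t0, t1, t2, t4, t5, t6, t8, t9}} = {t1, t2, t5, t6, t9}
|Sat(AX (~crit | start))| = |{t1, t2, t5, t6, t9}| = 5.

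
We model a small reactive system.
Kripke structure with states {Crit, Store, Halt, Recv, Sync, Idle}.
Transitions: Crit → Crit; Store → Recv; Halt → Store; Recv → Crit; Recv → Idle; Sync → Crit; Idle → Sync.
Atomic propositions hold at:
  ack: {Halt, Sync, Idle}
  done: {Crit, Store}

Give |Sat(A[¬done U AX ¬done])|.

Sat(¬done) = {Halt, Recv, Sync, Idle}
Sat(AX ¬done) = {s : every successor in {Halt, Recv, Sync, Idle}} = {Store, Idle}
A[¬done U AX ¬done]: least fixpoint, start Z0 = Sat(AX ¬done) = {Store, Idle}, add states in Sat(¬done) with every successor in Z. Z1 = {Store, Halt, Idle}; fixed.
Sat(A[¬done U AX ¬done]) = {Store, Halt, Idle}
|Sat(A[¬done U AX ¬done])| = |{Store, Halt, Idle}| = 3.

3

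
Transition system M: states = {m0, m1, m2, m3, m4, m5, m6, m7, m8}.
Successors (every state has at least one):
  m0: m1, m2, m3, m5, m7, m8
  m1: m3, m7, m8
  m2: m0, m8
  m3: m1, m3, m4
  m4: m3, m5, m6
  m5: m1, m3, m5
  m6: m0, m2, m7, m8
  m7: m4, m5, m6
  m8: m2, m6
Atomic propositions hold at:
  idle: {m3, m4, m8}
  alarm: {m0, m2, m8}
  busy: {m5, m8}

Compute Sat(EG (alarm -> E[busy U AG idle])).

AG idle: greatest fixpoint, start Z0 = {m3, m4, m8}, keep only states in Sat with every successor in Z. Z1 = ∅; fixed.
Sat(AG idle) = ∅
E[busy U AG idle]: least fixpoint, start Z0 = Sat(AG idle) = ∅, add states in Sat(busy) with some successor in Z. Already a fixed point.
Sat(E[busy U AG idle]) = ∅
Sat(alarm -> E[busy U AG idle]) = {m1, m3, m4, m5, m6, m7}
EG (alarm -> E[busy U AG idle]): greatest fixpoint, start Z0 = {m1, m3, m4, m5, m6, m7}, keep only states in Sat with some successor in Z. Already a fixed point.
Sat(EG (alarm -> E[busy U AG idle])) = {m1, m3, m4, m5, m6, m7}

{m1, m3, m4, m5, m6, m7}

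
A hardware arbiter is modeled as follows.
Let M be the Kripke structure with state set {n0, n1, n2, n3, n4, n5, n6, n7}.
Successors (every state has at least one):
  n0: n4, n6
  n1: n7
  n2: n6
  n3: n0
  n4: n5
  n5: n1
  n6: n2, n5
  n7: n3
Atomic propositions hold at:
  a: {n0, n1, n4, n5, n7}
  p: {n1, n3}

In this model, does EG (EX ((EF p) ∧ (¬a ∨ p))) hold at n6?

EF p: least fixpoint, start Z0 = {n1, n3}, add states with some successor in Z. Z1 = {n1, n3, n5, n7}; Z2 = {n1, n3, n4, n5, n6, n7}; Z3 = {n0, n1, n2, n3, n4, n5, n6, n7}; fixed.
Sat(EF p) = {n0, n1, n2, n3, n4, n5, n6, n7}
Sat(¬a) = {n2, n3, n6}
Sat(¬a ∨ p) = {n1, n2, n3, n6}
Sat((EF p) ∧ (¬a ∨ p)) = {n1, n2, n3, n6}
Sat(EX ((EF p) ∧ (¬a ∨ p))) = {s : some successor in {n1, n2, n3, n6}} = {n0, n2, n5, n6, n7}
EG (EX ((EF p) ∧ (¬a ∨ p))): greatest fixpoint, start Z0 = {n0, n2, n5, n6, n7}, keep only states in Sat with some successor in Z. Z1 = {n0, n2, n6}; fixed.
Sat(EG (EX ((EF p) ∧ (¬a ∨ p)))) = {n0, n2, n6}
n6 ∈ Sat(EG (EX ((EF p) ∧ (¬a ∨ p)))) = {n0, n2, n6}, so the formula holds at n6.

Yes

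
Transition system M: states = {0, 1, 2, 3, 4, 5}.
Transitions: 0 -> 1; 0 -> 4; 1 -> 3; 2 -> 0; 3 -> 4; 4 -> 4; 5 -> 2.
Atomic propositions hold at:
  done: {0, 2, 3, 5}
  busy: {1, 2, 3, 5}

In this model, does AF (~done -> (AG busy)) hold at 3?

Yes

Sat(~done) = {1, 4}
AG busy: greatest fixpoint, start Z0 = {1, 2, 3, 5}, keep only states in Sat with every successor in Z. Z1 = {1, 5}; Z2 = ∅; fixed.
Sat(AG busy) = ∅
Sat(~done -> (AG busy)) = {0, 2, 3, 5}
AF (~done -> (AG busy)): least fixpoint, start Z0 = {0, 2, 3, 5}, add states with every successor in Z. Z1 = {0, 1, 2, 3, 5}; fixed.
Sat(AF (~done -> (AG busy))) = {0, 1, 2, 3, 5}
3 ∈ Sat(AF (~done -> (AG busy))) = {0, 1, 2, 3, 5}, so the formula holds at 3.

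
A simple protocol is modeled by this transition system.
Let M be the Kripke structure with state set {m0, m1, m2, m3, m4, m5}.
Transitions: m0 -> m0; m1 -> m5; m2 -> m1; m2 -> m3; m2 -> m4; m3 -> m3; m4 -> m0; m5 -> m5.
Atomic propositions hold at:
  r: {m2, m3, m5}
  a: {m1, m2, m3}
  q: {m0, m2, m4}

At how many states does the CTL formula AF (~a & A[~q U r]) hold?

Sat(~a) = {m0, m4, m5}
Sat(~q) = {m1, m3, m5}
A[~q U r]: least fixpoint, start Z0 = Sat(r) = {m2, m3, m5}, add states in Sat(~q) with every successor in Z. Z1 = {m1, m2, m3, m5}; fixed.
Sat(A[~q U r]) = {m1, m2, m3, m5}
Sat(~a & A[~q U r]) = {m5}
AF (~a & A[~q U r]): least fixpoint, start Z0 = {m5}, add states with every successor in Z. Z1 = {m1, m5}; fixed.
Sat(AF (~a & A[~q U r])) = {m1, m5}
|Sat(AF (~a & A[~q U r]))| = |{m1, m5}| = 2.

2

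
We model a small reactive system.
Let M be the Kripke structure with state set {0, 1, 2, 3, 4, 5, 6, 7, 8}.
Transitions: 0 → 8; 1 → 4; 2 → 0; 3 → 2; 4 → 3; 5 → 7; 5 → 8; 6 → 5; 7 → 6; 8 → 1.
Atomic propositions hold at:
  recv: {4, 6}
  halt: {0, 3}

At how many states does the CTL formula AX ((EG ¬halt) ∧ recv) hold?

1

Sat(¬halt) = {1, 2, 4, 5, 6, 7, 8}
EG ¬halt: greatest fixpoint, start Z0 = {1, 2, 4, 5, 6, 7, 8}, keep only states in Sat with some successor in Z. Z1 = {1, 5, 6, 7, 8}; Z2 = {5, 6, 7, 8}; Z3 = {5, 6, 7}; fixed.
Sat(EG ¬halt) = {5, 6, 7}
Sat((EG ¬halt) ∧ recv) = {6}
Sat(AX ((EG ¬halt) ∧ recv)) = {s : every successor in {6}} = {7}
|Sat(AX ((EG ¬halt) ∧ recv))| = |{7}| = 1.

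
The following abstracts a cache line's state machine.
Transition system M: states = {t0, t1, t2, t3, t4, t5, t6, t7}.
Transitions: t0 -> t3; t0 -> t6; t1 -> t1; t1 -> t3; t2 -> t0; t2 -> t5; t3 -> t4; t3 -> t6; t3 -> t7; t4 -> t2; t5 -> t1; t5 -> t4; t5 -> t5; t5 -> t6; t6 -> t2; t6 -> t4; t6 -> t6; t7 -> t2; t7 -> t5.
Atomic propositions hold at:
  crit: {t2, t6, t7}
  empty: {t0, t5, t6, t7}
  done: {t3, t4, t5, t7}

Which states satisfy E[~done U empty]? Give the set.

{t0, t2, t5, t6, t7}

Sat(~done) = {t0, t1, t2, t6}
E[~done U empty]: least fixpoint, start Z0 = Sat(empty) = {t0, t5, t6, t7}, add states in Sat(~done) with some successor in Z. Z1 = {t0, t2, t5, t6, t7}; fixed.
Sat(E[~done U empty]) = {t0, t2, t5, t6, t7}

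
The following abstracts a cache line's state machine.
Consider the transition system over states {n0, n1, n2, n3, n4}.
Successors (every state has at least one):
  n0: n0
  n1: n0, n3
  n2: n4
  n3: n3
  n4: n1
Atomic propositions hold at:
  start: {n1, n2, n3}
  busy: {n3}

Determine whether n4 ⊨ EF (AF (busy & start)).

Yes

Sat(busy & start) = {n3}
AF (busy & start): least fixpoint, start Z0 = {n3}, add states with every successor in Z. Already a fixed point.
Sat(AF (busy & start)) = {n3}
EF (AF (busy & start)): least fixpoint, start Z0 = {n3}, add states with some successor in Z. Z1 = {n1, n3}; Z2 = {n1, n3, n4}; Z3 = {n1, n2, n3, n4}; fixed.
Sat(EF (AF (busy & start))) = {n1, n2, n3, n4}
n4 ∈ Sat(EF (AF (busy & start))) = {n1, n2, n3, n4}, so the formula holds at n4.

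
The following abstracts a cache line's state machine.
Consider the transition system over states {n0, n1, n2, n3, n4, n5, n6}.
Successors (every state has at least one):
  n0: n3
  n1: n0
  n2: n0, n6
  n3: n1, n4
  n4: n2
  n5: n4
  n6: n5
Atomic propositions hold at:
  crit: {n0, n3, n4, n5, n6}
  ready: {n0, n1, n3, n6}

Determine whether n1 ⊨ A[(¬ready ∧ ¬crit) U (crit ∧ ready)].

No

Sat(¬ready) = {n2, n4, n5}
Sat(¬crit) = {n1, n2}
Sat(¬ready ∧ ¬crit) = {n2}
Sat(crit ∧ ready) = {n0, n3, n6}
A[(¬ready ∧ ¬crit) U (crit ∧ ready)]: least fixpoint, start Z0 = Sat((crit ∧ ready)) = {n0, n3, n6}, add states in Sat(¬ready ∧ ¬crit) with every successor in Z. Z1 = {n0, n2, n3, n6}; fixed.
Sat(A[(¬ready ∧ ¬crit) U (crit ∧ ready)]) = {n0, n2, n3, n6}
n1 ∉ Sat(A[(¬ready ∧ ¬crit) U (crit ∧ ready)]) = {n0, n2, n3, n6}, so the formula does not hold at n1.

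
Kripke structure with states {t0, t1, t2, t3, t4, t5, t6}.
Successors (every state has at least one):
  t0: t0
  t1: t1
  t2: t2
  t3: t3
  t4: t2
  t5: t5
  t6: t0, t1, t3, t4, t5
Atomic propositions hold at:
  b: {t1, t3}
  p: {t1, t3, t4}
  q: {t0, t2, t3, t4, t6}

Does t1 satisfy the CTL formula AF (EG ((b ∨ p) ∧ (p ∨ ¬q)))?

Yes

Sat(b ∨ p) = {t1, t3, t4}
Sat(¬q) = {t1, t5}
Sat(p ∨ ¬q) = {t1, t3, t4, t5}
Sat((b ∨ p) ∧ (p ∨ ¬q)) = {t1, t3, t4}
EG ((b ∨ p) ∧ (p ∨ ¬q)): greatest fixpoint, start Z0 = {t1, t3, t4}, keep only states in Sat with some successor in Z. Z1 = {t1, t3}; fixed.
Sat(EG ((b ∨ p) ∧ (p ∨ ¬q))) = {t1, t3}
AF (EG ((b ∨ p) ∧ (p ∨ ¬q))): least fixpoint, start Z0 = {t1, t3}, add states with every successor in Z. Already a fixed point.
Sat(AF (EG ((b ∨ p) ∧ (p ∨ ¬q)))) = {t1, t3}
t1 ∈ Sat(AF (EG ((b ∨ p) ∧ (p ∨ ¬q)))) = {t1, t3}, so the formula holds at t1.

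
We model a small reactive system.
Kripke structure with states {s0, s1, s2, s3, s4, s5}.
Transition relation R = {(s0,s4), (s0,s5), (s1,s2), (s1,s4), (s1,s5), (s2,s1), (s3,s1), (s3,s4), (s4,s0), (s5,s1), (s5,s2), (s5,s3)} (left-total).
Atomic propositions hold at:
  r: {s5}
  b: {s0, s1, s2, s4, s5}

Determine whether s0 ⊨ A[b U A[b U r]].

No

A[b U r]: least fixpoint, start Z0 = Sat(r) = {s5}, add states in Sat(b) with every successor in Z. Already a fixed point.
Sat(A[b U r]) = {s5}
A[b U A[b U r]]: least fixpoint, start Z0 = Sat(A[b U r]) = {s5}, add states in Sat(b) with every successor in Z. Already a fixed point.
Sat(A[b U A[b U r]]) = {s5}
s0 ∉ Sat(A[b U A[b U r]]) = {s5}, so the formula does not hold at s0.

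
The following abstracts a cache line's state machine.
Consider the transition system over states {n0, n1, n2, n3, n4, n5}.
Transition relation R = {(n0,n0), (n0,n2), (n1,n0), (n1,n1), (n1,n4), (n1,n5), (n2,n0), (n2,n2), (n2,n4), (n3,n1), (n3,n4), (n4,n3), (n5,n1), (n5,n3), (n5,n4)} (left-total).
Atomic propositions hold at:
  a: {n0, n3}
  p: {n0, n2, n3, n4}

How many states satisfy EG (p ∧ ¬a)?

Sat(¬a) = {n1, n2, n4, n5}
Sat(p ∧ ¬a) = {n2, n4}
EG (p ∧ ¬a): greatest fixpoint, start Z0 = {n2, n4}, keep only states in Sat with some successor in Z. Z1 = {n2}; fixed.
Sat(EG (p ∧ ¬a)) = {n2}
|Sat(EG (p ∧ ¬a))| = |{n2}| = 1.

1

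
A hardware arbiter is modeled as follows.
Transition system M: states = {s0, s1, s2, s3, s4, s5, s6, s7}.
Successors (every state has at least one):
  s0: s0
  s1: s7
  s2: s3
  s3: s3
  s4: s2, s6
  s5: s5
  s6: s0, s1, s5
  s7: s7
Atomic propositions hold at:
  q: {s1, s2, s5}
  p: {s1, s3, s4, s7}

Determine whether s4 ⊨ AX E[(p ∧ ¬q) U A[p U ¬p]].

Sat(¬q) = {s0, s3, s4, s6, s7}
Sat(p ∧ ¬q) = {s3, s4, s7}
Sat(¬p) = {s0, s2, s5, s6}
A[p U ¬p]: least fixpoint, start Z0 = Sat(¬p) = {s0, s2, s5, s6}, add states in Sat(p) with every successor in Z. Z1 = {s0, s2, s4, s5, s6}; fixed.
Sat(A[p U ¬p]) = {s0, s2, s4, s5, s6}
E[(p ∧ ¬q) U A[p U ¬p]]: least fixpoint, start Z0 = Sat(A[p U ¬p]) = {s0, s2, s4, s5, s6}, add states in Sat(p ∧ ¬q) with some successor in Z. Already a fixed point.
Sat(E[(p ∧ ¬q) U A[p U ¬p]]) = {s0, s2, s4, s5, s6}
Sat(AX E[(p ∧ ¬q) U A[p U ¬p]]) = {s : every successor in {s0, s2, s4, s5, s6}} = {s0, s4, s5}
s4 ∈ Sat(AX E[(p ∧ ¬q) U A[p U ¬p]]) = {s0, s4, s5}, so the formula holds at s4.

Yes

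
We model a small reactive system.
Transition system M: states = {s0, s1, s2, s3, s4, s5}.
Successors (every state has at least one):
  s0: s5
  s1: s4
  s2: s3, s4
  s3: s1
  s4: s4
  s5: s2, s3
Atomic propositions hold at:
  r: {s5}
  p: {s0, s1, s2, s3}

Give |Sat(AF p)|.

AF p: least fixpoint, start Z0 = {s0, s1, s2, s3}, add states with every successor in Z. Z1 = {s0, s1, s2, s3, s5}; fixed.
Sat(AF p) = {s0, s1, s2, s3, s5}
|Sat(AF p)| = |{s0, s1, s2, s3, s5}| = 5.

5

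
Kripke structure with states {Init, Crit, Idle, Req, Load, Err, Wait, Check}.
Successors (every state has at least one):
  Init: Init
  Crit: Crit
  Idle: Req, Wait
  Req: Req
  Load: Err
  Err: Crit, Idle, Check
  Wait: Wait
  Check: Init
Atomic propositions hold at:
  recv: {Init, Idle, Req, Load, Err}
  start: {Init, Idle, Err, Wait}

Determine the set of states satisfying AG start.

{Init, Wait}

AG start: greatest fixpoint, start Z0 = {Init, Idle, Err, Wait}, keep only states in Sat with every successor in Z. Z1 = {Init, Wait}; fixed.
Sat(AG start) = {Init, Wait}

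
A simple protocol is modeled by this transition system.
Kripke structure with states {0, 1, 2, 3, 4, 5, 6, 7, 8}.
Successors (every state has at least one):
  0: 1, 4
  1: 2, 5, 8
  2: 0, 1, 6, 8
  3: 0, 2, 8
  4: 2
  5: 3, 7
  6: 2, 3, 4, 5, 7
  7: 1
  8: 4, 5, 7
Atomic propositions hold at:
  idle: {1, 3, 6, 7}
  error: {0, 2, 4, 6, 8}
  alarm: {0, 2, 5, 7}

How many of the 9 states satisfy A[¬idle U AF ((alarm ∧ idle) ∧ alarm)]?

Sat(¬idle) = {0, 2, 4, 5, 8}
Sat(alarm ∧ idle) = {7}
Sat((alarm ∧ idle) ∧ alarm) = {7}
AF ((alarm ∧ idle) ∧ alarm): least fixpoint, start Z0 = {7}, add states with every successor in Z. Already a fixed point.
Sat(AF ((alarm ∧ idle) ∧ alarm)) = {7}
A[¬idle U AF ((alarm ∧ idle) ∧ alarm)]: least fixpoint, start Z0 = Sat(AF ((alarm ∧ idle) ∧ alarm)) = {7}, add states in Sat(¬idle) with every successor in Z. Already a fixed point.
Sat(A[¬idle U AF ((alarm ∧ idle) ∧ alarm)]) = {7}
|Sat(A[¬idle U AF ((alarm ∧ idle) ∧ alarm)])| = |{7}| = 1.

1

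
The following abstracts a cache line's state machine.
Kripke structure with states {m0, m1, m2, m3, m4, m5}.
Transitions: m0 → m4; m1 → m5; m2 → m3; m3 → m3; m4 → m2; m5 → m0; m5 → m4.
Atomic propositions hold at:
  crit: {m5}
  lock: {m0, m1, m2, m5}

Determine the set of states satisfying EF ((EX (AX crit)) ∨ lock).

Sat(AX crit) = {s : every successor in {m5}} = {m1}
Sat(EX (AX crit)) = {s : some successor in {m1}} = ∅
Sat((EX (AX crit)) ∨ lock) = {m0, m1, m2, m5}
EF ((EX (AX crit)) ∨ lock): least fixpoint, start Z0 = {m0, m1, m2, m5}, add states with some successor in Z. Z1 = {m0, m1, m2, m4, m5}; fixed.
Sat(EF ((EX (AX crit)) ∨ lock)) = {m0, m1, m2, m4, m5}

{m0, m1, m2, m4, m5}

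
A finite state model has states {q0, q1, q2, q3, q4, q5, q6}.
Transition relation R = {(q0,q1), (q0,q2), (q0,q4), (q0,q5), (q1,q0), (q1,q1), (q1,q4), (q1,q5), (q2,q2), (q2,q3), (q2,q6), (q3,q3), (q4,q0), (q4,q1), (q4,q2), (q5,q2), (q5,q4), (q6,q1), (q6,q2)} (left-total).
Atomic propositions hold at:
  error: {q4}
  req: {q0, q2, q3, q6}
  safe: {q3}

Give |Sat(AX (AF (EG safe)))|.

EG safe: greatest fixpoint, start Z0 = {q3}, keep only states in Sat with some successor in Z. Already a fixed point.
Sat(EG safe) = {q3}
AF (EG safe): least fixpoint, start Z0 = {q3}, add states with every successor in Z. Already a fixed point.
Sat(AF (EG safe)) = {q3}
Sat(AX (AF (EG safe))) = {s : every successor in {q3}} = {q3}
|Sat(AX (AF (EG safe)))| = |{q3}| = 1.

1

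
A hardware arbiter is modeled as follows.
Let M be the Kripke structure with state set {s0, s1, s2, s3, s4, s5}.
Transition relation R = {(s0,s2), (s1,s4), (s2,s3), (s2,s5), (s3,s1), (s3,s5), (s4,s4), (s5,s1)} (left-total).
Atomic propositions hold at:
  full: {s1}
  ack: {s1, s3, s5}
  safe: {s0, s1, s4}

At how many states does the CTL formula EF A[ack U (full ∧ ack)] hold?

5

Sat(full ∧ ack) = {s1}
A[ack U (full ∧ ack)]: least fixpoint, start Z0 = Sat((full ∧ ack)) = {s1}, add states in Sat(ack) with every successor in Z. Z1 = {s1, s5}; Z2 = {s1, s3, s5}; fixed.
Sat(A[ack U (full ∧ ack)]) = {s1, s3, s5}
EF A[ack U (full ∧ ack)]: least fixpoint, start Z0 = {s1, s3, s5}, add states with some successor in Z. Z1 = {s1, s2, s3, s5}; Z2 = {s0, s1, s2, s3, s5}; fixed.
Sat(EF A[ack U (full ∧ ack)]) = {s0, s1, s2, s3, s5}
|Sat(EF A[ack U (full ∧ ack)])| = |{s0, s1, s2, s3, s5}| = 5.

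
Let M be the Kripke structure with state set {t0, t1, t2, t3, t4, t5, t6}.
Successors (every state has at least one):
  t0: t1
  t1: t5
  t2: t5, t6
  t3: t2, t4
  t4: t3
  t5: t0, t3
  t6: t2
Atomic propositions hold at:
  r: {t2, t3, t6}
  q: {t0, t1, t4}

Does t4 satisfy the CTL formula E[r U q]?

E[r U q]: least fixpoint, start Z0 = Sat(q) = {t0, t1, t4}, add states in Sat(r) with some successor in Z. Z1 = {t0, t1, t3, t4}; fixed.
Sat(E[r U q]) = {t0, t1, t3, t4}
t4 ∈ Sat(E[r U q]) = {t0, t1, t3, t4}, so the formula holds at t4.

Yes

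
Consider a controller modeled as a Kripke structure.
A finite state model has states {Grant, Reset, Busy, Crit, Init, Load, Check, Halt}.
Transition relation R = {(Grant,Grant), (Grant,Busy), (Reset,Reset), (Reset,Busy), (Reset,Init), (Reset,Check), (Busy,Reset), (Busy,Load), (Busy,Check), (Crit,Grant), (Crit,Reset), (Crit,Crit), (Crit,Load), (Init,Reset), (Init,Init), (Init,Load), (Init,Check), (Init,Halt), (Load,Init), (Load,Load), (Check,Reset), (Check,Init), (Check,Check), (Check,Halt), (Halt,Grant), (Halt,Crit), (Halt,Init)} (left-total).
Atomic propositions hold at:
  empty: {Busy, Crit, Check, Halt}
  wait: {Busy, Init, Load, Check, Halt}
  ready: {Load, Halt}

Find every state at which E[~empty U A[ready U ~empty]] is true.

Sat(~empty) = {Grant, Reset, Init, Load}
A[ready U ~empty]: least fixpoint, start Z0 = Sat(~empty) = {Grant, Reset, Init, Load}, add states in Sat(ready) with every successor in Z. Already a fixed point.
Sat(A[ready U ~empty]) = {Grant, Reset, Init, Load}
E[~empty U A[ready U ~empty]]: least fixpoint, start Z0 = Sat(A[ready U ~empty]) = {Grant, Reset, Init, Load}, add states in Sat(~empty) with some successor in Z. Already a fixed point.
Sat(E[~empty U A[ready U ~empty]]) = {Grant, Reset, Init, Load}

{Grant, Reset, Init, Load}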